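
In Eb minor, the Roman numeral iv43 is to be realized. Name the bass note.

iv in Eb minor has root Ab; the chord is Ab-Cb-Eb-Gb.
The figure 43 means second inversion — the fifth is in the bass.

Eb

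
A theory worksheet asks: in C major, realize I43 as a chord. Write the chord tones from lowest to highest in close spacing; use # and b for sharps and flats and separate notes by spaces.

G B C E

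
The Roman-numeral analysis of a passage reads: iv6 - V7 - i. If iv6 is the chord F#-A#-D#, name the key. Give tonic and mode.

A# minor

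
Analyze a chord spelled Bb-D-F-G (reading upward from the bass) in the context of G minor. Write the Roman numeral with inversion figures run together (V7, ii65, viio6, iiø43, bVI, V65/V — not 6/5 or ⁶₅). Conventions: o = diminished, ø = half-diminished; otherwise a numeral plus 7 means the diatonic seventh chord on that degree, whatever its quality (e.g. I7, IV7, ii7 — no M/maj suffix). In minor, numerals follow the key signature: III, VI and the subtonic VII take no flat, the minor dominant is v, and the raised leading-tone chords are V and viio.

The pitches G-Bb-D-F form a minor seventh chord rooted on G.
In G minor, G is the tonic; the diatonic minor seventh chord there is i7.
With Bb in the bass the chord is in first inversion, so the figured bass is 65.

i65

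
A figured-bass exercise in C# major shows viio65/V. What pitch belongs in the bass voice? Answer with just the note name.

The applied chord viio65/V is rooted on F##: F##-A#-C#-E.
The figure 65 means first inversion — the third is in the bass.

A#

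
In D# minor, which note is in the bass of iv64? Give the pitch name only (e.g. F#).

D#

iv in D# minor has root G#; the chord is G#-B-D#.
The figure 64 means second inversion — the fifth is in the bass.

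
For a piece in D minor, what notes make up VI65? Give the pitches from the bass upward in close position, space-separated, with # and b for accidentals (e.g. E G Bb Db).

In D minor, scale degree 6 is Bb, and the diatonic chord built there is a major seventh chord.
Stacking thirds from Bb gives Bb-D-F-A.
With the 65 figure the chord is in first inversion; from the bass D upward in close position it reads D-F-A-Bb.

D F A Bb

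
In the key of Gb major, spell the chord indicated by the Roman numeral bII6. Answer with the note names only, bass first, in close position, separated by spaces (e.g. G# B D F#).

Cb Ebb Abb

Scale degree 2 in Gb major is Ab; lowering it a half step gives Abb. bII6 is the Neapolitan sixth — a major triad on the lowered second degree, here in its customary first inversion.
So the chord is Abb-Cb-Ebb, a major triad.
The figured bass 6 indicates first inversion, placing the third (Cb) in the bass: Cb-Ebb-Abb.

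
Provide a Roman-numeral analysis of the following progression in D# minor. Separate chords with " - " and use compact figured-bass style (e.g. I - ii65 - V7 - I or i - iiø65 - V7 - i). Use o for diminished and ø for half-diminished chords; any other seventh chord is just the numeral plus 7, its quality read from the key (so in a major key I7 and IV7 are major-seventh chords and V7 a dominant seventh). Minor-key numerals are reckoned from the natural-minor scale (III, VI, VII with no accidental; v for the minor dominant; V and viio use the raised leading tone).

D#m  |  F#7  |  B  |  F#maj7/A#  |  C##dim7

D#m has root D#, degree 1 in D# minor, so i.
F#7: a dominant seventh chord on F#, the applied dominant of VI → V7/VI.
B: root B is the submediant; major triad there is VI.
F#maj7/A#: major seventh chord on F# = scale degree 3 → III65.
C##dim7: fully diminished seventh chord on C## = scale degree 7 → viio7.

i - V7/VI - VI - III65 - viio7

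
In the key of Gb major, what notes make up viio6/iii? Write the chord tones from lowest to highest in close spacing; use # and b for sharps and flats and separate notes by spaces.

The slash marks an applied leading-tone chord: viio of iii. In Gb major, iii is Bb, so the leading tone to it is A, a half step below.
Building a diminished triad on A gives A-C-Eb.
The figured bass 6 indicates first inversion, placing the third (C) in the bass: C-Eb-A.

C Eb A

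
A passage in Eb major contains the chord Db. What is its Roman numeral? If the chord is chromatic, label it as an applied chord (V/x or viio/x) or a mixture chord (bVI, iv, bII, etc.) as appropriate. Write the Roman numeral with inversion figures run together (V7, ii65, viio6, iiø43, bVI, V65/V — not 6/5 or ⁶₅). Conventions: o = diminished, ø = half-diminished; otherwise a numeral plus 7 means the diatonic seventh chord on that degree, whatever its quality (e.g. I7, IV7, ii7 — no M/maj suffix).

bVII

The pitches Db-F-Ab form a major triad rooted on Db.
Db is the lowered seventh degree of Eb major (diatonic 7 would be D). This is a major triad on the lowered seventh degree (the subtonic), borrowed from the parallel minor.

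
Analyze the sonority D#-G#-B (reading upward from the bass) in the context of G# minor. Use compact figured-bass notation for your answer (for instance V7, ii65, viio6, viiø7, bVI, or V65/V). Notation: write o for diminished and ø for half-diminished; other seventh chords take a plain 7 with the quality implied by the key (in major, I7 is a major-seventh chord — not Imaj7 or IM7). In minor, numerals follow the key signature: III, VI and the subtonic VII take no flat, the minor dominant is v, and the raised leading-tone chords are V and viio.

i64

Stacked in thirds the chord is G#-B-D#: a minor triad on G#.
G# is scale degree 1 in G# minor, and a minor triad on that degree is written i.
With D# in the bass the chord is in second inversion, so the figured bass is 64.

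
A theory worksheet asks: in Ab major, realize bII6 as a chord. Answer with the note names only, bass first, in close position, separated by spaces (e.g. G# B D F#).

Scale degree 2 in Ab major is Bb; lowering it a half step gives Bbb. bII6 is the Neapolitan sixth — a major triad on the lowered second degree, here in its customary first inversion.
So the chord is Bbb-Db-Fb.
With the 6 figure the chord is in first inversion; from the bass Db upward in close position it reads Db-Fb-Bbb.

Db Fb Bbb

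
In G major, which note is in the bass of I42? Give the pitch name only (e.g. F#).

I in G major has root G; the chord is G-B-D-F#.
The figure 42 means third inversion — the seventh is in the bass.

F#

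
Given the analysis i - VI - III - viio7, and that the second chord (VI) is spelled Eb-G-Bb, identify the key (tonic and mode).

The anchor chord is a major triad on Eb, labeled VI.
If Eb is scale degree 6 and the mode makes that degree carry a major triad, the tonic is G and the mode is minor.

G minor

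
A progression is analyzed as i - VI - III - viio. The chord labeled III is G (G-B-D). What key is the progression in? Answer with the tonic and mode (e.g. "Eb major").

The chord G is a major triad rooted on G; its label is III.
III on G implies G is the mediant; that puts the tonic at E, and the uppercase numeral fits minor mode.

E minor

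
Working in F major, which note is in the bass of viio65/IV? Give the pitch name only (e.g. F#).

C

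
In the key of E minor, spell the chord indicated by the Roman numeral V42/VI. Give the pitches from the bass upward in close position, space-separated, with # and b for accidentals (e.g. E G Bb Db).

F G B D

V42/VI is a secondary dominant — the dominant seventh of VI. VI in E minor is C, so the applied chord's root is G, a perfect fifth above.
Building a dominant seventh chord on G gives G-B-D-F.
With the 42 figure the chord is in third inversion; from the bass F upward in close position it reads F-G-B-D.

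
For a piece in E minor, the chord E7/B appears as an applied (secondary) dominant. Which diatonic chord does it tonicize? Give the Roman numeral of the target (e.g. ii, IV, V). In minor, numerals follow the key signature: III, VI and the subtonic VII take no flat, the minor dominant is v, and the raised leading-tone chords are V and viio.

iv

The chord is a dominant seventh chord on E.
A dominant resolves down a perfect fifth: E → A. In E minor, A is scale degree 4, i.e. iv.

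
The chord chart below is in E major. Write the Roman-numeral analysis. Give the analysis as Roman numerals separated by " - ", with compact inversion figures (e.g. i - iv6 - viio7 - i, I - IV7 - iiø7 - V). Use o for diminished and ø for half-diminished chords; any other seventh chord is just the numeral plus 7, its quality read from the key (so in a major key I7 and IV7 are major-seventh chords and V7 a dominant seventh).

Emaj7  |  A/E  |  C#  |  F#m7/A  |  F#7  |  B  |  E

Emaj7: major seventh chord on E = scale degree 1 → I7.
A/E: root A is the subdominant; major triad there is IV64.
C# is the secondary dominant of ii (major triad on C#): V/ii.
F#m7/A has root F#, degree 2 in E major, so ii65.
F#7 is the secondary dominant of V (dominant seventh chord on F#): V7/V.
B: major triad on B = scale degree 5 → V.
E: root E is the tonic; major triad there is I.

I7 - IV64 - V/ii - ii65 - V7/V - V - I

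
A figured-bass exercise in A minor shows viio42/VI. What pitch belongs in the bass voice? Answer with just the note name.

Db

The applied chord viio42/VI is rooted on E: E-G-Bb-Db.
The figure 42 means third inversion — the seventh is in the bass.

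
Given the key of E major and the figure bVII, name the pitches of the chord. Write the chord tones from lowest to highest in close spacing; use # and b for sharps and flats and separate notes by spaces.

bVII is a major triad on the lowered seventh degree (the subtonic), borrowed from the parallel minor. In E major that root is D.
So the chord is D-F#-A.

D F# A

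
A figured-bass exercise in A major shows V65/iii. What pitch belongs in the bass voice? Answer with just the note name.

The applied chord V65/iii is rooted on G#: G#-B#-D#-F#.
The figure 65 means first inversion — the third is in the bass.

B#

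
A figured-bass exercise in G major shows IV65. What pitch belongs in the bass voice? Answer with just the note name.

IV in G major has root C; the chord is C-E-G-B.
The figure 65 means first inversion — the third is in the bass.

E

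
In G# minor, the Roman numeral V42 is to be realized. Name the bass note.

C#

V in G# minor has root D#; the chord is D#-F##-A#-C#.
The figure 42 means third inversion — the seventh is in the bass.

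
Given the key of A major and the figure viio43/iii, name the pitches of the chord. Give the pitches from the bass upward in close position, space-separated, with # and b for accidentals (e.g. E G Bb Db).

F# A B# D#

The slash marks an applied leading-tone chord: viio of iii. In A major, iii is C#, so the leading tone to it is B#, a half step below.
Building a fully diminished seventh chord on B# gives B#-D#-F#-A.
With the 43 figure the chord is in second inversion; from the bass F# upward in close position it reads F#-A-B#-D#.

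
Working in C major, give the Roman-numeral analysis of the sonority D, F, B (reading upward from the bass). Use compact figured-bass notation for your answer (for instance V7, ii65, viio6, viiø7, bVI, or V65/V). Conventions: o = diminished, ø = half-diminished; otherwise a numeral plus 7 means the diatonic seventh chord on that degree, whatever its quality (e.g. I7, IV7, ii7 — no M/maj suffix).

viio6

The pitches B-D-F form a diminished triad rooted on B.
B is scale degree 7 in C major, and a diminished triad on that degree is written viio.
With D in the bass the chord is in first inversion, so the figured bass is 6.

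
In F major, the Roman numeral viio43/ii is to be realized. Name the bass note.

C

The applied chord viio43/ii is rooted on F#: F#-A-C-Eb.
The figure 43 means second inversion — the fifth is in the bass.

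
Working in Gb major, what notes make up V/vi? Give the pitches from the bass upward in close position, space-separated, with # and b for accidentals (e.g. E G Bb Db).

Bb D F

V/vi is a secondary dominant — the dominant triad of vi. vi in Gb major is Eb, so the applied chord's root is Bb, a perfect fifth above.
Building a major triad on Bb gives Bb-D-F.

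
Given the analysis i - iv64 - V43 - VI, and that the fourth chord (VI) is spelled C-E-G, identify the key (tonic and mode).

The anchor chord is a major triad on C, labeled VI.
Counting down 5 scale steps from C places the tonic on E; a major triad on degree 6 is diatonic only in minor.

E minor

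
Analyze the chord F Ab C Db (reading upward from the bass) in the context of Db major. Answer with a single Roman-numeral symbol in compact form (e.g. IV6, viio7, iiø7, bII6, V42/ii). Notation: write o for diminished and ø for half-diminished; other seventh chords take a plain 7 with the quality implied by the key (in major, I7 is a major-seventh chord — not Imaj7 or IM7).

I65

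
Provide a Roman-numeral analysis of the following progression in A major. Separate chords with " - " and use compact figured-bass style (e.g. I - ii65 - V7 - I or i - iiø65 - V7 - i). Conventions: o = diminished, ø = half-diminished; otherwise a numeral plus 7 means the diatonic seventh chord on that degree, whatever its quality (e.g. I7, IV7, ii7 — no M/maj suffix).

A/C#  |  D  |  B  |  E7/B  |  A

A/C#: root A is the tonic; major triad there is I6.
D has root D, degree 4 in A major, so IV.
B: chromatic; B is V of V, so V/V.
E7/B: root E is the dominant; dominant seventh chord there is V43.
A: major triad on A = scale degree 1 → I.

I6 - IV - V/V - V43 - I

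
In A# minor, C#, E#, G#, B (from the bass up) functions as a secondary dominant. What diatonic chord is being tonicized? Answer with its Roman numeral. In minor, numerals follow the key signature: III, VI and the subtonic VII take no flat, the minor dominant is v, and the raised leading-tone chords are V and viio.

VI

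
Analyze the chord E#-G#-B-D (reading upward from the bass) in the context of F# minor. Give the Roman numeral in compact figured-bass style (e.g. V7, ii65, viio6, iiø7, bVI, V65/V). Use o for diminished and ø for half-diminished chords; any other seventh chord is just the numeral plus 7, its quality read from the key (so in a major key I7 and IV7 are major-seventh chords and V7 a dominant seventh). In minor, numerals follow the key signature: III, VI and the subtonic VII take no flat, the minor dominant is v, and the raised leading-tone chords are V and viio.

Stacked in thirds the chord is E#-G#-B-D: a fully diminished seventh chord on E#.
In F# minor, E# is the leading tone; the diatonic fully diminished seventh chord there is viio7.

viio7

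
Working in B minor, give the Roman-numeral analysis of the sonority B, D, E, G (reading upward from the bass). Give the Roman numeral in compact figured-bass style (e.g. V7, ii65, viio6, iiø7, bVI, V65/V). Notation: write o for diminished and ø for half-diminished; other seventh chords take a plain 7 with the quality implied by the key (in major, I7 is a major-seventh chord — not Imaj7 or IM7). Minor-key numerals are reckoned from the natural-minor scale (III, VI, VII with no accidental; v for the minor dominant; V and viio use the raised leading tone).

iv43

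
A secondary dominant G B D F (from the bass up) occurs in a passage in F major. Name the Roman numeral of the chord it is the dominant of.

The chord is a dominant seventh chord on G.
A dominant resolves down a perfect fifth: G → C. In F major, C is scale degree 5, i.e. V.

V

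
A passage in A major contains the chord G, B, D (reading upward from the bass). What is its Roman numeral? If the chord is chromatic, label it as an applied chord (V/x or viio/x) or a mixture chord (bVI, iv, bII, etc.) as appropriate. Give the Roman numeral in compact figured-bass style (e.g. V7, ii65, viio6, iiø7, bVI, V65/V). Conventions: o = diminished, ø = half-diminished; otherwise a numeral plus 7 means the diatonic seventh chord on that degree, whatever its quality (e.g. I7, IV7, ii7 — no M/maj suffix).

bVII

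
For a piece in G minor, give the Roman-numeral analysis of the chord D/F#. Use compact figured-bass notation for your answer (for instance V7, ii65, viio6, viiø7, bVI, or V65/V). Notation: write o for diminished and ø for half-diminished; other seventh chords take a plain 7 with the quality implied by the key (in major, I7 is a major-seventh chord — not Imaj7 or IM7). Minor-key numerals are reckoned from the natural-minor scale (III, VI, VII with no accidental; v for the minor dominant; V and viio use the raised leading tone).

Stacked in thirds the chord is D-F#-A: a major triad on D.
D is scale degree 5 in G minor, and a major triad on that degree is written V.
With F# in the bass the chord is in first inversion, so the figured bass is 6.

V6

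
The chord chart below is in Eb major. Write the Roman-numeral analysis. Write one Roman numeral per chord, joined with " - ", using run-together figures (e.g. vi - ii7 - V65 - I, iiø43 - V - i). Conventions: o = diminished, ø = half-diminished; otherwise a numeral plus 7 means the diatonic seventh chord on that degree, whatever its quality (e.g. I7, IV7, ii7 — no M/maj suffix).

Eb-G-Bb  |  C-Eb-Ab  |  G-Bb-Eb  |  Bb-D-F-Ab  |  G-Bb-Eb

I - IV6 - I6 - V7 - I6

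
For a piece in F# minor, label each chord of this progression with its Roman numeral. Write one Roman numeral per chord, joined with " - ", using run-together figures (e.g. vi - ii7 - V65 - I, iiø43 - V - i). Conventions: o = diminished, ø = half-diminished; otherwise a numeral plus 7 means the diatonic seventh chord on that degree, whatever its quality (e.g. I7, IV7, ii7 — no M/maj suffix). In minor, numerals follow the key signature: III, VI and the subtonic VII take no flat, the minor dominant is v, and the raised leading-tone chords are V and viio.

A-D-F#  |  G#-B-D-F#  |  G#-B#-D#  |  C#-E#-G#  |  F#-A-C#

VI64 - iiø7 - V/V - V - i

A-D-F#: root D is the submediant; major triad there is VI64.
G#-B-D-F#: root G# is the supertonic; half-diminished seventh chord there is iiø7.
G#-B#-D#: chromatic; G# is V of V, so V/V.
C#-E#-G#: root C# is the dominant; major triad there is V.
F#-A-C#: root F# is the tonic; minor triad there is i.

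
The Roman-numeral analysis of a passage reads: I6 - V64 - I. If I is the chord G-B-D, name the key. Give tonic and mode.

G major

The anchor chord is a major triad on G, labeled I.
If G is scale degree 1 and the mode makes that degree carry a major triad, the tonic is G and the mode is major.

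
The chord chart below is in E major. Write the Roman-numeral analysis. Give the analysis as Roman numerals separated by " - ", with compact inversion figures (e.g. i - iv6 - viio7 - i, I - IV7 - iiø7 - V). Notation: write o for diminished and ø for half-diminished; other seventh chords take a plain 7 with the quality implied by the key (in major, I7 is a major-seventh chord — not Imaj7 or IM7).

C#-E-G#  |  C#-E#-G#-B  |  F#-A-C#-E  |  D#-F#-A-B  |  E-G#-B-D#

vi - V7/ii - ii7 - V65 - I7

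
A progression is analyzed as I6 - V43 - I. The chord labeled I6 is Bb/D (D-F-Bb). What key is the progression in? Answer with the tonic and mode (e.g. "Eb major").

The chord Bb/D is a major triad rooted on Bb; its label is I6.
If Bb is scale degree 1 and the mode makes that degree carry a major triad, the tonic is Bb and the mode is major.

Bb major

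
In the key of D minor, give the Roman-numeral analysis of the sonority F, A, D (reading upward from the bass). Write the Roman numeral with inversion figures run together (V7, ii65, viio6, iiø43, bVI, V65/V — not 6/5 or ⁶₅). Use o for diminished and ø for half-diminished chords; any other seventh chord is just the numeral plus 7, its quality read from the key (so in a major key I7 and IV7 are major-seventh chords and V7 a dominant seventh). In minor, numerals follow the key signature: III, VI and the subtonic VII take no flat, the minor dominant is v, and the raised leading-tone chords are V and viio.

i6

Stacked in thirds the chord is D-F-A: a minor triad on D.
In D minor, D is the tonic; the diatonic minor triad there is i.
With F in the bass the chord is in first inversion, so the figured bass is 6.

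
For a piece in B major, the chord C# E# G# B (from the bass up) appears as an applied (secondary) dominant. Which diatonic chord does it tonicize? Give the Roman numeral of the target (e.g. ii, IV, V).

The chord is a dominant seventh chord on C#.
A dominant resolves down a perfect fifth: C# → F#. In B major, F# is scale degree 5, i.e. V.

V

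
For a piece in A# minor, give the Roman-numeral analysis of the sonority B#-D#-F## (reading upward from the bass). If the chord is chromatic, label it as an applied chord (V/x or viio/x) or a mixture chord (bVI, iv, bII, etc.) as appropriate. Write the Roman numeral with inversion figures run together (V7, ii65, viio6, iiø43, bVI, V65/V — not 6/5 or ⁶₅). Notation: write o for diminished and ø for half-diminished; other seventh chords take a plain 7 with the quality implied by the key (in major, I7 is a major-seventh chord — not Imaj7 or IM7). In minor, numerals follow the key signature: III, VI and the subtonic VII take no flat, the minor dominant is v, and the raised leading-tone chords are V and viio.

ii

The pitches B#-D#-F## form a minor triad rooted on B#.
B# is the second degree of A# minor. This is the minor supertonic, borrowed from the parallel major (the Dorian ii).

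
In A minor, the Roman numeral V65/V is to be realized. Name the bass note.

D#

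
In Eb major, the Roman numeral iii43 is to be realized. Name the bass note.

iii in Eb major has root G; the chord is G-Bb-D-F.
The figure 43 means second inversion — the fifth is in the bass.

D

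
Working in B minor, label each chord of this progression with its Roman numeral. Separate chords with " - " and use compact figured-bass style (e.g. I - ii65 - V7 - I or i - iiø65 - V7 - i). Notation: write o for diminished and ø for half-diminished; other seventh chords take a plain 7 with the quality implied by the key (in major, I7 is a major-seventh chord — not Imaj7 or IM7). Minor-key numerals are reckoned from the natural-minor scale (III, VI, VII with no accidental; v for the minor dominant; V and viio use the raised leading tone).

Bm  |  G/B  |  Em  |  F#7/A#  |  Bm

i - VI6 - iv - V65 - i

Bm: minor triad on B = scale degree 1 → i.
G/B has root G, degree 6 in B minor, so VI6.
Em has root E, degree 4 in B minor, so iv.
F#7/A# has root F#, degree 5 in B minor, so V65.
Bm: minor triad on B = scale degree 1 → i.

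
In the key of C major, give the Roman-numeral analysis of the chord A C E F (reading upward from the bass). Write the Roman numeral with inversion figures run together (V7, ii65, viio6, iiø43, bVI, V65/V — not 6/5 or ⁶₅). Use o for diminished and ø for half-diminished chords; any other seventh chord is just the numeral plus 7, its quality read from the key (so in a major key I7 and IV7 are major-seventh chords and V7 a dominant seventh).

The pitches F-A-C-E form a major seventh chord rooted on F.
F is scale degree 4 in C major, and a major seventh chord on that degree is written IV7.
With A in the bass the chord is in first inversion, so the figured bass is 65.

IV65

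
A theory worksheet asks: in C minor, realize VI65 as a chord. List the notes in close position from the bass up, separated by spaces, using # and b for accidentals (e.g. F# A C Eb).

C Eb G Ab

The numeral's case and figure indicate a major seventh chord. In C minor its root, the submediant, is Ab.
Stacking thirds from Ab gives Ab-C-Eb-G.
With the 65 figure the chord is in first inversion; from the bass C upward in close position it reads C-Eb-G-Ab.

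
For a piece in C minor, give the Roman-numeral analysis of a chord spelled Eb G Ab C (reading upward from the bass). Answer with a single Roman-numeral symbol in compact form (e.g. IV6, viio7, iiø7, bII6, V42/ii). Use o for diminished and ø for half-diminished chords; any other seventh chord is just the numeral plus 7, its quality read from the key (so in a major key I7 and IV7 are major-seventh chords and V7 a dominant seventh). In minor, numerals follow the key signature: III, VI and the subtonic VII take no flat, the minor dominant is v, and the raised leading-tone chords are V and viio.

VI43

Stacked in thirds the chord is Ab-C-Eb-G: a major seventh chord on Ab.
Ab is scale degree 6 in C minor, and a major seventh chord on that degree is written VI7.
With Eb in the bass the chord is in second inversion, so the figured bass is 43.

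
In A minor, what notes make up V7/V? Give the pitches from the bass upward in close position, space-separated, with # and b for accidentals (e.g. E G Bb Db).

B D# F# A

V7/V is a secondary dominant — the dominant seventh of V. V in A minor is E, so the applied chord's root is B, a perfect fifth above.
Building a dominant seventh chord on B gives B-D#-F#-A.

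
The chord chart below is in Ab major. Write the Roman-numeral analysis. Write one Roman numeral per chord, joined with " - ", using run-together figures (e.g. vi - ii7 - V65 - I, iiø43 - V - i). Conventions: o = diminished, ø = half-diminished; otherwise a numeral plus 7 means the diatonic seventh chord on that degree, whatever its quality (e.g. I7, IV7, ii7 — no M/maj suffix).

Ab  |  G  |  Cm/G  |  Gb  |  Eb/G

I - V/iii - iii64 - bVII - V6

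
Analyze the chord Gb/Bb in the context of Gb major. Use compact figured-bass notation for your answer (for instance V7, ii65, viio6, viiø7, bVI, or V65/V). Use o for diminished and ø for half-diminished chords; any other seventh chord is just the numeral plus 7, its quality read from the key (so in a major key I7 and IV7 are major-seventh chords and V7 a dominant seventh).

I6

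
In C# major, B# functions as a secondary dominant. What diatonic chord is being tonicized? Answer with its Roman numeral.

iii

The chord is a major triad on B#.
A dominant resolves down a perfect fifth: B# → E#. In C# major, E# is scale degree 3, i.e. iii.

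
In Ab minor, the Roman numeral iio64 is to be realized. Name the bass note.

iio in Ab minor has root Bb; the chord is Bb-Db-Fb.
The figure 64 means second inversion — the fifth is in the bass.

Fb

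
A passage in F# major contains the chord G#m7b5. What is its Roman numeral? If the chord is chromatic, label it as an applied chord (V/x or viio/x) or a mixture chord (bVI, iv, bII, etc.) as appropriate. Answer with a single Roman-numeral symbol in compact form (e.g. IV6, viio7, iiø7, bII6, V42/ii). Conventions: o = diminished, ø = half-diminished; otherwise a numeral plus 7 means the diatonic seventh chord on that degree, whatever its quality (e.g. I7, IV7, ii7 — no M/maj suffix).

Stacked in thirds the chord is G#-B-D-F#: a half-diminished seventh chord on G#.
G# is the second degree of F# major. This is the half-diminished supertonic seventh, borrowed from the parallel minor.

iiø7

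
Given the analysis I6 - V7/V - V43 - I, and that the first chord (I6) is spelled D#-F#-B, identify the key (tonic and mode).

I6 is given as D#-F#-B — a major triad with root B.
If B is scale degree 1 and the mode makes that degree carry a major triad, the tonic is B and the mode is major.

B major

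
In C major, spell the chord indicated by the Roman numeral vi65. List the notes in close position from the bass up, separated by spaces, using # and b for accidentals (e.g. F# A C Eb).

C E G A

The numeral's case and figure indicate a minor seventh chord. In C major its root, scale degree 6, is A.
That chord is spelled A-C-E-G.
The figured bass 65 indicates first inversion, placing the third (C) in the bass: C-E-G-A.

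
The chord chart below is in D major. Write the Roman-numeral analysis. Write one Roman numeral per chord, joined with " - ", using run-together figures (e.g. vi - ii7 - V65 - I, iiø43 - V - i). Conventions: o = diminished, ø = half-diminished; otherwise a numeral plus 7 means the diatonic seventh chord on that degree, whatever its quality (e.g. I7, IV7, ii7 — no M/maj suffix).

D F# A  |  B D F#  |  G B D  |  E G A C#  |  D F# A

D-F#-A: major triad on D = scale degree 1 → I.
B-D-F#: root B is the submediant; minor triad there is vi.
G-B-D: major triad on G = scale degree 4 → IV.
E-G-A-C#: root A is the dominant; dominant seventh chord there is V43.
D-F#-A has root D, degree 1 in D major, so I.

I - vi - IV - V43 - I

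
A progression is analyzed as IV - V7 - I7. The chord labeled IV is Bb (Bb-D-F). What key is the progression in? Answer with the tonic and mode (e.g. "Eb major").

F major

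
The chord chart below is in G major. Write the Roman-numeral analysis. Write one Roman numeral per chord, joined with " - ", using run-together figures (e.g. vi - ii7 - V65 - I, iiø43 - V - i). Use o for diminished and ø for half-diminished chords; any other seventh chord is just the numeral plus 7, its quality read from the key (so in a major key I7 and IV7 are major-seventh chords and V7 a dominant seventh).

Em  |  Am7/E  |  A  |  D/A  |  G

vi - ii43 - V/V - V64 - I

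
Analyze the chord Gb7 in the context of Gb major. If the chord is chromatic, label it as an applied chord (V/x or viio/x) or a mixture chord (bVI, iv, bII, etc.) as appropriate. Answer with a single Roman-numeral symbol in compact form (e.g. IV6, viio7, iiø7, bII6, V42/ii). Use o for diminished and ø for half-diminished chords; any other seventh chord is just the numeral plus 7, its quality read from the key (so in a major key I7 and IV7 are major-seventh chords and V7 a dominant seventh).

The pitches Gb-Bb-Db-Fb form a dominant seventh chord rooted on Gb.
Gb is not a diatonic chord root with this quality in Gb major, but it lies a perfect fifth above Cb (IV), so the chord functions as an applied dominant of IV.

V7/IV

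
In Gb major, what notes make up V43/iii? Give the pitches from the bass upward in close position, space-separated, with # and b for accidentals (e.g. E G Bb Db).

V43/iii is a secondary dominant — the dominant seventh of iii. iii in Gb major is Bb, so the applied chord's root is F, a perfect fifth above.
Building a dominant seventh chord on F gives F-A-C-Eb.
With the 43 figure the chord is in second inversion; from the bass C upward in close position it reads C-Eb-F-A.

C Eb F A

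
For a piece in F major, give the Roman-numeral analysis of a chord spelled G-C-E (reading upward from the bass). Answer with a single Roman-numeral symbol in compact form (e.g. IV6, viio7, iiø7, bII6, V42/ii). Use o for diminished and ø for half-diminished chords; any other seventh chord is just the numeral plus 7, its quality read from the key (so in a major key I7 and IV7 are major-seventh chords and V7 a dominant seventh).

The pitches C-E-G form a major triad rooted on C.
In F major, C is the dominant; the diatonic major triad there is V.
With G in the bass the chord is in second inversion, so the figured bass is 64.

V64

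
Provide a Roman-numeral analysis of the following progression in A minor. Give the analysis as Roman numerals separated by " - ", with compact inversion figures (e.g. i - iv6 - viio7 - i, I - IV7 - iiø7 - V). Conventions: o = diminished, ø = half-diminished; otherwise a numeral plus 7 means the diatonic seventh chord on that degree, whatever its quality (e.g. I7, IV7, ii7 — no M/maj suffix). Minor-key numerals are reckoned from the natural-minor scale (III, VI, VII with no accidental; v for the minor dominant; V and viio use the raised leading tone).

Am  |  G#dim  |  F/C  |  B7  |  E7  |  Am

i - viio - VI64 - V7/V - V7 - i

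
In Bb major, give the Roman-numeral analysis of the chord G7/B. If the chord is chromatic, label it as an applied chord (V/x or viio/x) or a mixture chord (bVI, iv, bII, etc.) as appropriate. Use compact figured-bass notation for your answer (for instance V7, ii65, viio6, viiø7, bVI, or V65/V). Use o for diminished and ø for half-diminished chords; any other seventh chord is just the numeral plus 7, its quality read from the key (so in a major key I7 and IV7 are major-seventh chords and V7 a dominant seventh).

V65/ii

Stacked in thirds the chord is G-B-D-F: a dominant seventh chord on G.
G is not a diatonic chord root with this quality in Bb major, but it lies a perfect fifth above C (ii), so the chord functions as an applied dominant of ii.
With B in the bass the chord is in first inversion, so the figured bass is 65.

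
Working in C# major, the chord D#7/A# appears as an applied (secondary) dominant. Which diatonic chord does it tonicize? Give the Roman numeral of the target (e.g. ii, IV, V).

The chord is a dominant seventh chord on D#.
A dominant resolves down a perfect fifth: D# → G#. In C# major, G# is scale degree 5, i.e. V.

V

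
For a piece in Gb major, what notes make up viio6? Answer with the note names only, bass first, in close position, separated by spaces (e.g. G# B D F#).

Ab Cb F

In Gb major, scale degree 7 is F, and the diatonic chord built there is a diminished triad.
That chord is spelled F-Ab-Cb.
The figured bass 6 indicates first inversion, placing the third (Ab) in the bass: Ab-Cb-F.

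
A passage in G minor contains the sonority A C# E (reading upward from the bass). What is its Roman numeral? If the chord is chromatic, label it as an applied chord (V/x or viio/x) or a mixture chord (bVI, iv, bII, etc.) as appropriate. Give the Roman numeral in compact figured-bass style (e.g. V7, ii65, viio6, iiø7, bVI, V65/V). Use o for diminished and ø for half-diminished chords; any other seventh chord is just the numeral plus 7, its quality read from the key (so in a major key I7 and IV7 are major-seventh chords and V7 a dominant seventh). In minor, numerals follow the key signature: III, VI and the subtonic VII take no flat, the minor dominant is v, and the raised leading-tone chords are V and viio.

Stacked in thirds the chord is A-C#-E: a major triad on A.
A is not a diatonic chord root with this quality in G minor, but it lies a perfect fifth above D (V), so the chord functions as an applied dominant of V.

V/V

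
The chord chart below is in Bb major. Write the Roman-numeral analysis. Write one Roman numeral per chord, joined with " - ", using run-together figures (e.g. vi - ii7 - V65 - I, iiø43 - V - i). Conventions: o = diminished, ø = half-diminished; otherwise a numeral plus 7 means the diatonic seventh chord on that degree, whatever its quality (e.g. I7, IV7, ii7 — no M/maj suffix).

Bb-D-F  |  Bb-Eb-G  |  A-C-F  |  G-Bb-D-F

I - IV64 - V6 - vi7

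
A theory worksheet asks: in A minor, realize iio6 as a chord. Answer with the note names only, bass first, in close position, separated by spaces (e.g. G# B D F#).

D F B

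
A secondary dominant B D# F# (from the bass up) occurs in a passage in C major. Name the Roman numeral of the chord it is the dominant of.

iii

The chord is a major triad on B.
A dominant resolves down a perfect fifth: B → E. In C major, E is scale degree 3, i.e. iii.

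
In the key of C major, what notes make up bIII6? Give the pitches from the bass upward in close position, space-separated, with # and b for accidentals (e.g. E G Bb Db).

G Bb Eb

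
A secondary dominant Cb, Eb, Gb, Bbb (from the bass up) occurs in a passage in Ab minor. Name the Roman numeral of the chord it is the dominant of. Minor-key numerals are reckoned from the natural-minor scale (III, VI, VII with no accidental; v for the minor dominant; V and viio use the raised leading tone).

VI

The chord is a dominant seventh chord on Cb.
A dominant resolves down a perfect fifth: Cb → Fb. In Ab minor, Fb is scale degree 6, i.e. VI.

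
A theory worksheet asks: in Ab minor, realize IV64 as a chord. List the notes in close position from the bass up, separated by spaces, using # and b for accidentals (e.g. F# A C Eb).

Ab Db F

IV64 is the major subdominant, borrowed from the parallel major. In Ab minor that root is Db.
So the chord is Db-F-Ab.
With the 64 figure the chord is in second inversion; from the bass Ab upward in close position it reads Ab-Db-F.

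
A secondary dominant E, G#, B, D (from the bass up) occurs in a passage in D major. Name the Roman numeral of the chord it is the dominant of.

V

The chord is a dominant seventh chord on E.
A dominant resolves down a perfect fifth: E → A. In D major, A is scale degree 5, i.e. V.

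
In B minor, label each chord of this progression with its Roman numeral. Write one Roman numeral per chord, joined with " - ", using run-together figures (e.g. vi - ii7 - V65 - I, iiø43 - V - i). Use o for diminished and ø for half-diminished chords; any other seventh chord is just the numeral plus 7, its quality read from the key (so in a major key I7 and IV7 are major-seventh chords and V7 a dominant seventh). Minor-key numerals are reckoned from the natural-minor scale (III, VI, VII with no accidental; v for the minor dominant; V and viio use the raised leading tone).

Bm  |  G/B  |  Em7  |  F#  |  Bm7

Bm: minor triad on B = scale degree 1 → i.
G/B has root G, degree 6 in B minor, so VI6.
Em7: minor seventh chord on E = scale degree 4 → iv7.
F#: major triad on F# = scale degree 5 → V.
Bm7 has root B, degree 1 in B minor, so i7.

i - VI6 - iv7 - V - i7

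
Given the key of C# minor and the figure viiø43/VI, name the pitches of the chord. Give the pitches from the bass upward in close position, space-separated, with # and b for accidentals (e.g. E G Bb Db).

D F# G# B

viiø43/VI is a secondary leading-tone chord. The target VI is A in C# minor; the applied chord is rooted a semitone below, on G#.
Building a half-diminished seventh chord on G# gives G#-B-D-F#.
With the 43 figure the chord is in second inversion; from the bass D upward in close position it reads D-F#-G#-B.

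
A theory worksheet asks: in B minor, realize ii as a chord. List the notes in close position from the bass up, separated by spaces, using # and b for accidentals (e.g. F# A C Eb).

C# E G#

Scale degree 2 in B minor is C#; here the chord built on it is altered to a minor triad. ii is the minor supertonic, borrowed from the parallel major (the Dorian ii).
So the chord is C#-E-G#.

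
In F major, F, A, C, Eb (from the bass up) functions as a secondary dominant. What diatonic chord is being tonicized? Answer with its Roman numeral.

IV

The chord is a dominant seventh chord on F.
A dominant resolves down a perfect fifth: F → Bb. In F major, Bb is scale degree 4, i.e. IV.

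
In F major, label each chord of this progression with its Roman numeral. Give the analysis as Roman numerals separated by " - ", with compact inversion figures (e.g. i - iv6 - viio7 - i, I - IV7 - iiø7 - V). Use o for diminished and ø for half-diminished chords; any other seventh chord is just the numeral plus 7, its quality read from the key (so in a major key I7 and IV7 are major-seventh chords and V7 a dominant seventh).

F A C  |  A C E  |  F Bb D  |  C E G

I - iii - IV64 - V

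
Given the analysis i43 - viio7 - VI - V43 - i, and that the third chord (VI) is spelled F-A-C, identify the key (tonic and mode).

A minor

VI is given as F-A-C — a major triad with root F.
Counting down 5 scale steps from F places the tonic on A; a major triad on degree 6 is diatonic only in minor.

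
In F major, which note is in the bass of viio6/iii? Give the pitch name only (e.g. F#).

B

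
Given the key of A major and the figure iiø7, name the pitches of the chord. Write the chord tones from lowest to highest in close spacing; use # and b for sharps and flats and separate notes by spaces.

B D F A

Scale degree 2 in A major is B; here the chord built on it is altered to a half-diminished seventh chord. iiø7 is the half-diminished supertonic seventh, borrowed from the parallel minor.
So the chord is B-D-F-A, a half-diminished seventh chord.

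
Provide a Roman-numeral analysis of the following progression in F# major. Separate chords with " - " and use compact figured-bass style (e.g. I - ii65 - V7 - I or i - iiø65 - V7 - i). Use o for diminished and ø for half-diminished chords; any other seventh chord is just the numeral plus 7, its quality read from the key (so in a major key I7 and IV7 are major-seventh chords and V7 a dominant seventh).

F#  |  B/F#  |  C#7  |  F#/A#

I - IV64 - V7 - I6

F# has root F#, degree 1 in F# major, so I.
B/F#: root B is the subdominant; major triad there is IV64.
C#7 has root C#, degree 5 in F# major, so V7.
F#/A#: root F# is the tonic; major triad there is I6.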